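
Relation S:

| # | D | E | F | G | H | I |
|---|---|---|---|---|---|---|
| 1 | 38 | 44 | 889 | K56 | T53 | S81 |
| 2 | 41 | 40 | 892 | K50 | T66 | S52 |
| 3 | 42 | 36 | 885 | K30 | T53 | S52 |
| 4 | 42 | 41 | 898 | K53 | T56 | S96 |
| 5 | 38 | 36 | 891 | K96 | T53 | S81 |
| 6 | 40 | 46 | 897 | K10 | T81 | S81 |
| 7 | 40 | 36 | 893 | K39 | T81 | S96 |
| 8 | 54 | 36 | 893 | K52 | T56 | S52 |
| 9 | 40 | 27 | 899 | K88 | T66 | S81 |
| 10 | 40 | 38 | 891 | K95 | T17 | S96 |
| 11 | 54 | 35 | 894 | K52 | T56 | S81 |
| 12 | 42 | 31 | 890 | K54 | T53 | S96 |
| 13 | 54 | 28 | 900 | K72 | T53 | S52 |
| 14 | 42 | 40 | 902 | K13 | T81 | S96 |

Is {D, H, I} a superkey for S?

No

Rows 1 and 5 have the same {D, H, I} value (D=38, H=T53, I=S81) but are distinct tuples, so {D, H, I} does not determine every attribute — not a superkey.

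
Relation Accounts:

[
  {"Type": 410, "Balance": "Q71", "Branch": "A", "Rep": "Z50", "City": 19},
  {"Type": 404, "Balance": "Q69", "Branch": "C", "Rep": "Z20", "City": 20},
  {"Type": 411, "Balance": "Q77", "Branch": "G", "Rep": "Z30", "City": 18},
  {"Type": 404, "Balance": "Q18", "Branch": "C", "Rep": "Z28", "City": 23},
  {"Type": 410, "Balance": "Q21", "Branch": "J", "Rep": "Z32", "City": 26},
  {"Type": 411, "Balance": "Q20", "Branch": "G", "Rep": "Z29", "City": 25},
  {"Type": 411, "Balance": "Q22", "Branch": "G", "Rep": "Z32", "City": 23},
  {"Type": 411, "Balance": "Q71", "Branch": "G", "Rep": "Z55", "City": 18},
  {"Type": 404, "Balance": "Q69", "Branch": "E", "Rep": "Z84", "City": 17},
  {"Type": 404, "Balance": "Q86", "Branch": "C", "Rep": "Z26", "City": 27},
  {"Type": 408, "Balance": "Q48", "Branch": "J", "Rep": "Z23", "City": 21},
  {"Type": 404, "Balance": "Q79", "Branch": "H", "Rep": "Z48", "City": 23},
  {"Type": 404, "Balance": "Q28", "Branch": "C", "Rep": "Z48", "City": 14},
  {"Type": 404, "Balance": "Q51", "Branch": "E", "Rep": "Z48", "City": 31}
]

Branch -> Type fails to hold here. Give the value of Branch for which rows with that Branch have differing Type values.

J

Branch=A: 1 row → Type = 410 ✓
Branch=C: 4 rows → Type = 404, 404, 404, 404 ✓
Branch=G: 4 rows → Type = 411, 411, 411, 411 ✓
Branch=J: 2 rows → Type takes values {410, 408} — violation
Branch=E: 2 rows → Type = 404, 404 ✓
Branch=H: 1 row → Type = 404 ✓
The only Branch value with inconsistent Type is Branch=J.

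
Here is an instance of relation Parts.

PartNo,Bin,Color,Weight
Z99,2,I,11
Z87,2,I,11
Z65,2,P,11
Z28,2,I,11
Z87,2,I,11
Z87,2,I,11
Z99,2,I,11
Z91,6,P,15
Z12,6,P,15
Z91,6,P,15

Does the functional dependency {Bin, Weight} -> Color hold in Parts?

(Bin=2, Weight=11): 7 rows → Color takes values {I, P} — violation
(Bin=6, Weight=15): 3 rows → Color = P, P, P ✓
Two rows agree on {Bin, Weight} but differ on Color, so {Bin, Weight} -> Color does not hold.

No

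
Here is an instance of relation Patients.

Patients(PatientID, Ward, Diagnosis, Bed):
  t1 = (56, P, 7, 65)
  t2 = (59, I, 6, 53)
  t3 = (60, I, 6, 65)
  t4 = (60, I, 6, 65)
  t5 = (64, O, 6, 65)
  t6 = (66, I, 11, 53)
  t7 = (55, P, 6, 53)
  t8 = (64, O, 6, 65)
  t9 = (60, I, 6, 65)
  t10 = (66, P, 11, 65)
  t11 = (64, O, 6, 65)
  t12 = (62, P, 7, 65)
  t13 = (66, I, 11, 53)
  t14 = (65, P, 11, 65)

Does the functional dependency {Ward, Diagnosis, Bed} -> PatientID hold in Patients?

No

(Ward=P, Diagnosis=7, Bed=65): rows 1, 12 → PatientID takes values {56, 62} — violation
(Ward=I, Diagnosis=6, Bed=53): row 2 → PatientID = 59 ✓
(Ward=I, Diagnosis=6, Bed=65): rows 3, 4, 9 → PatientID = 60, 60, 60 ✓
(Ward=O, Diagnosis=6, Bed=65): rows 5, 8, 11 → PatientID = 64, 64, 64 ✓
(Ward=I, Diagnosis=11, Bed=53): rows 6, 13 → PatientID = 66, 66 ✓
(Ward=P, Diagnosis=6, Bed=53): row 7 → PatientID = 55 ✓
(Ward=P, Diagnosis=11, Bed=65): rows 10, 14 → PatientID takes values {66, 65} — violation
Two rows agree on {Ward, Diagnosis, Bed} but differ on PatientID, so {Ward, Diagnosis, Bed} -> PatientID does not hold.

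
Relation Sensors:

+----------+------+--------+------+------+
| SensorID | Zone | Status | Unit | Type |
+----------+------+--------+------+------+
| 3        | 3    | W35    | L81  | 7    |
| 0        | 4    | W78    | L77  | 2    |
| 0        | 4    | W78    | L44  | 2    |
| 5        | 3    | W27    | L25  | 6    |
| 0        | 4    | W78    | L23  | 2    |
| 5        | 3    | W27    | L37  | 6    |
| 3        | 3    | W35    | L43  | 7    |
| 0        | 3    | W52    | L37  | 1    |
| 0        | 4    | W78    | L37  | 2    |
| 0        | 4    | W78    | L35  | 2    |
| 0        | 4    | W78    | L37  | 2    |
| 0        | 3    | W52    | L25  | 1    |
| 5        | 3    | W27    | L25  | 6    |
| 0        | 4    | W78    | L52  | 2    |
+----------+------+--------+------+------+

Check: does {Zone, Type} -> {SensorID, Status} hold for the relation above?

(Zone=3, Type=7): 2 rows → {SensorID,Status} = (3, W35), (3, W35) ✓
(Zone=4, Type=2): 7 rows → {SensorID,Status} = (0, W78), (0, W78), (0, W78), (0, W78), (0, W78), (0, W78), (0, W78) ✓
(Zone=3, Type=6): 3 rows → {SensorID,Status} = (5, W27), (5, W27), (5, W27) ✓
(Zone=3, Type=1): 2 rows → {SensorID,Status} = (0, W52), (0, W52) ✓
Every {Zone, Type} value is associated with a single {SensorID, Status} value, so {Zone, Type} -> {SensorID, Status} holds.

Yes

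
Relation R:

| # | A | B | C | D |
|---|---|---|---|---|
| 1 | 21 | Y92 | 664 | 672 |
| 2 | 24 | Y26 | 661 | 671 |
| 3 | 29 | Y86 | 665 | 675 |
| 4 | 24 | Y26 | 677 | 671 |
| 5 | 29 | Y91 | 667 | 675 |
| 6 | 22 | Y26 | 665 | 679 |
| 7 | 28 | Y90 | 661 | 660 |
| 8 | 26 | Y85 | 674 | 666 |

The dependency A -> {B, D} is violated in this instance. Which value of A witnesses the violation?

A=21: row 1 → {B,D} = (Y92, 672) ✓
A=24: rows 2, 4 → {B,D} = (Y26, 671), (Y26, 671) ✓
A=29: rows 3, 5 → {B,D} takes values {(Y86, 675), (Y91, 675)} — violation
A=22: row 6 → {B,D} = (Y26, 679) ✓
A=28: row 7 → {B,D} = (Y90, 660) ✓
A=26: row 8 → {B,D} = (Y85, 666) ✓
The only A value with inconsistent RHS is A=29.

29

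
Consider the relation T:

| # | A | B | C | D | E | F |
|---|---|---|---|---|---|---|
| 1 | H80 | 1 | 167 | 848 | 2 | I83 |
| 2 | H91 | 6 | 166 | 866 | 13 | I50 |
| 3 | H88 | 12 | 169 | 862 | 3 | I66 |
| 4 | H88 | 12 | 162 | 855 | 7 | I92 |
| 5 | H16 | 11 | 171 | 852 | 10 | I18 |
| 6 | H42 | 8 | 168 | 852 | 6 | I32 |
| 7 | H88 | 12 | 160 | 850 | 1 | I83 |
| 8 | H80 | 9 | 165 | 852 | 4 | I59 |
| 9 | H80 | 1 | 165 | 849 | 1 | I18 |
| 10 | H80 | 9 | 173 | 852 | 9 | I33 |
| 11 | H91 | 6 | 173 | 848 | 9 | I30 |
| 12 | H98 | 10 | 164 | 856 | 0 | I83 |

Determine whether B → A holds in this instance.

B=1: rows 1, 9 → A = H80, H80 ✓
B=6: rows 2, 11 → A = H91, H91 ✓
B=12: rows 3, 4, 7 → A = H88, H88, H88 ✓
B=11: row 5 → A = H16 ✓
B=8: row 6 → A = H42 ✓
B=9: rows 8, 10 → A = H80, H80 ✓
B=10: row 12 → A = H98 ✓
Every B value is associated with a single A value, so B → A holds.

Yes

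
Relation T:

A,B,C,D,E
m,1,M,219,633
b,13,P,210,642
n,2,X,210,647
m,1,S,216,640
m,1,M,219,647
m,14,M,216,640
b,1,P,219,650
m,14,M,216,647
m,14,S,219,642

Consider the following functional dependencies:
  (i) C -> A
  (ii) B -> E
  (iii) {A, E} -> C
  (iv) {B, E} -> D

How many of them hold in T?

(i) C -> A: every LHS value maps to a single RHS value — holds.
(ii) B -> E: B=1: 4 rows → E takes values {633, 640, 647, 650} — violation; B=14: 3 rows → E takes values {640, 647, 642} — violation — fails.
(iii) {A, E} -> C: (A=m, E=640): 2 rows → C takes values {S, M} — violation — fails.
(iv) {B, E} -> D: every LHS value maps to a single RHS value — holds.
2 of the 4 dependencies hold.

2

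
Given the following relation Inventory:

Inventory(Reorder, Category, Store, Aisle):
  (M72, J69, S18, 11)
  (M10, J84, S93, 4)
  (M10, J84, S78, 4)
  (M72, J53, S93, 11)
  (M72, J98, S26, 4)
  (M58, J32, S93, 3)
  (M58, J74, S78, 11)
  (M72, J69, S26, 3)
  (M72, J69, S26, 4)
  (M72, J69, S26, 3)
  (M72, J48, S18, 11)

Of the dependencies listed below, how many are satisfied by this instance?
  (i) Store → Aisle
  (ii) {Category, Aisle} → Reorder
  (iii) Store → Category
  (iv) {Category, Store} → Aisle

(i) Store → Aisle: Store=S93: 3 rows → Aisle takes values {4, 11, 3} — violation; Store=S78: 2 rows → Aisle takes values {4, 11} — violation; Store=S26: 4 rows → Aisle takes values {4, 3} — violation — fails.
(ii) {Category, Aisle} → Reorder: every LHS value maps to a single RHS value — holds.
(iii) Store → Category: Store=S18: 2 rows → Category takes values {J69, J48} — violation; Store=S93: 3 rows → Category takes values {J84, J53, J32} — violation; Store=S78: 2 rows → Category takes values {J84, J74} — violation; Store=S26: 4 rows → Category takes values {J98, J69} — violation — fails.
(iv) {Category, Store} → Aisle: (Category=J69, Store=S26): 3 rows → Aisle takes values {3, 4} — violation — fails.
1 of the 4 dependencies holds.

1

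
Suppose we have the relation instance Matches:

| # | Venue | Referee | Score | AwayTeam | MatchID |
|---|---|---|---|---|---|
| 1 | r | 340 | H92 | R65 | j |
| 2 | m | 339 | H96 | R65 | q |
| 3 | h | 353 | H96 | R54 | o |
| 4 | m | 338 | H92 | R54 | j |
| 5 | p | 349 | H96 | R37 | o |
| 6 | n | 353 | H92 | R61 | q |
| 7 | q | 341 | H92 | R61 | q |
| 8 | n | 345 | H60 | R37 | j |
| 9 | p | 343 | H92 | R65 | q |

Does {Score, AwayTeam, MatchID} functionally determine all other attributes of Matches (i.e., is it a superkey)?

Rows 6 and 7 have the same {Score, AwayTeam, MatchID} value (Score=H92, AwayTeam=R61, MatchID=q) but are distinct tuples, so {Score, AwayTeam, MatchID} does not determine every attribute — not a superkey.

No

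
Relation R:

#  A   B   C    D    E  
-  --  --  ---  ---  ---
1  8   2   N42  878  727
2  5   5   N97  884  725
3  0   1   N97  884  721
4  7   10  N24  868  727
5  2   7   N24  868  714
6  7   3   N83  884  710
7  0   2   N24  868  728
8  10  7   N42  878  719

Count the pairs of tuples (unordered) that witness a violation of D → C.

D=878: all 2 rows agree on C — 0 pairs.
D=884: violating pairs (2,6), (3,6) — 2 pairs.
D=868: all 3 rows agree on C — 0 pairs.

2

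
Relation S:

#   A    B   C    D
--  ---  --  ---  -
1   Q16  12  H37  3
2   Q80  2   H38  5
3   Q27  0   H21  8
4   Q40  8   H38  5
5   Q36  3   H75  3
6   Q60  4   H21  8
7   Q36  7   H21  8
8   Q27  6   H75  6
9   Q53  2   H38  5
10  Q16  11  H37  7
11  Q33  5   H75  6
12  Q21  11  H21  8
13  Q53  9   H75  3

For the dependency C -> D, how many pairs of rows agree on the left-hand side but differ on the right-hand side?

5

C=H37: violating pairs (1,10) — 1 pair.
C=H38: all 3 rows agree on D — 0 pairs.
C=H21: all 4 rows agree on D — 0 pairs.
C=H75: violating pairs (5,8), (5,11), (8,13), (11,13) — 4 pairs.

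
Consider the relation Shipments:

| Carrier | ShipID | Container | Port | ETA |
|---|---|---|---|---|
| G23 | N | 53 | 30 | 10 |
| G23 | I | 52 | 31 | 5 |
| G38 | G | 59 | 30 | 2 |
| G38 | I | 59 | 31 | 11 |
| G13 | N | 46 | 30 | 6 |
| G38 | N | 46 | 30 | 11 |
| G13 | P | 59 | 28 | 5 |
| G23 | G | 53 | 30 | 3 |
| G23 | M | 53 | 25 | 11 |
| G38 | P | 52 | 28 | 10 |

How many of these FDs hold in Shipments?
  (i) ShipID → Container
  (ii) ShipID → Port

1

(i) ShipID → Container: ShipID=N: 3 rows → Container takes values {53, 46} — violation; ShipID=I: 2 rows → Container takes values {52, 59} — violation; ShipID=G: 2 rows → Container takes values {59, 53} — violation; ShipID=P: 2 rows → Container takes values {59, 52} — violation — fails.
(ii) ShipID → Port: every LHS value maps to a single RHS value — holds.
1 of the 2 dependencies holds.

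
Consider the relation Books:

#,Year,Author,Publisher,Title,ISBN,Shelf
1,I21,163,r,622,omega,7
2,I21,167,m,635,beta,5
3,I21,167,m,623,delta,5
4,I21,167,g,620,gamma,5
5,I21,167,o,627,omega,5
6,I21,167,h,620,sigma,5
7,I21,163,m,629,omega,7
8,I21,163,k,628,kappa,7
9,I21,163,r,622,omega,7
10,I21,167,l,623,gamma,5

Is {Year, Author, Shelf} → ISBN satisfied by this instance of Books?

(Year=I21, Author=163, Shelf=7): rows 1, 7, 8, 9 → ISBN takes values {omega, kappa} — violation
(Year=I21, Author=167, Shelf=5): rows 2, 3, 4, 5, 6, 10 → ISBN takes values {beta, delta, gamma, omega, sigma} — violation
Two rows agree on {Year, Author, Shelf} but differ on ISBN, so {Year, Author, Shelf} → ISBN does not hold.

No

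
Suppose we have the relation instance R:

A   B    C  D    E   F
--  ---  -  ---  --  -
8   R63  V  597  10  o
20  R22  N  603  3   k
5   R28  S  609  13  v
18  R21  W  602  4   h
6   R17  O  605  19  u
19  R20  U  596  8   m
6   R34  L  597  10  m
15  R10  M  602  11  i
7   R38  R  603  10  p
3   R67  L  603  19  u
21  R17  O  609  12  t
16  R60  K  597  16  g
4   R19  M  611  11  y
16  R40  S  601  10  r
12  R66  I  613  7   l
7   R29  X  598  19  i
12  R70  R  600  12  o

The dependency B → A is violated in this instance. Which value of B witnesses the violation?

B=R63: 1 row → A = 8 ✓
B=R22: 1 row → A = 20 ✓
B=R28: 1 row → A = 5 ✓
B=R21: 1 row → A = 18 ✓
B=R17: 2 rows → A takes values {6, 21} — violation
B=R20: 1 row → A = 19 ✓
B=R34: 1 row → A = 6 ✓
B=R10: 1 row → A = 15 ✓
B=R38: 1 row → A = 7 ✓
B=R67: 1 row → A = 3 ✓
B=R60: 1 row → A = 16 ✓
B=R19: 1 row → A = 4 ✓
B=R40: 1 row → A = 16 ✓
B=R66: 1 row → A = 12 ✓
B=R29: 1 row → A = 7 ✓
B=R70: 1 row → A = 12 ✓
The only B value with inconsistent A is B=R17.

R17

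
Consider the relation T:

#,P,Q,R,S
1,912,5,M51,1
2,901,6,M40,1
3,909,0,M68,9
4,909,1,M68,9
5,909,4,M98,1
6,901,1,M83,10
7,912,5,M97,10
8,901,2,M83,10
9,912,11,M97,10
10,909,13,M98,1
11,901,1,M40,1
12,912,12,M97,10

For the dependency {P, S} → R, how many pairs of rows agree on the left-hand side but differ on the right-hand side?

0

(P=901, S=1): all 2 rows agree on R — 0 pairs.
(P=909, S=9): all 2 rows agree on R — 0 pairs.
(P=909, S=1): all 2 rows agree on R — 0 pairs.
(P=901, S=10): all 2 rows agree on R — 0 pairs.
(P=912, S=10): all 3 rows agree on R — 0 pairs.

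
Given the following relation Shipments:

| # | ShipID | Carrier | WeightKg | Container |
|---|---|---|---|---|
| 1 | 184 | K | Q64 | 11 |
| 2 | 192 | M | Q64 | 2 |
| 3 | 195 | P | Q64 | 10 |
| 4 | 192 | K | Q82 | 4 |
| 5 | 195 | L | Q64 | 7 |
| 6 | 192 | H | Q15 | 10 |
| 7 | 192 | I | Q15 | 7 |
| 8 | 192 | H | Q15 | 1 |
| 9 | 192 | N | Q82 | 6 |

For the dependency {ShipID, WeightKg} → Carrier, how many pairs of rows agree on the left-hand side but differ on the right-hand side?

4

(ShipID=195, WeightKg=Q64): violating pairs (3,5) — 1 pair.
(ShipID=192, WeightKg=Q82): violating pairs (4,9) — 1 pair.
(ShipID=192, WeightKg=Q15): violating pairs (6,7), (7,8) — 2 pairs.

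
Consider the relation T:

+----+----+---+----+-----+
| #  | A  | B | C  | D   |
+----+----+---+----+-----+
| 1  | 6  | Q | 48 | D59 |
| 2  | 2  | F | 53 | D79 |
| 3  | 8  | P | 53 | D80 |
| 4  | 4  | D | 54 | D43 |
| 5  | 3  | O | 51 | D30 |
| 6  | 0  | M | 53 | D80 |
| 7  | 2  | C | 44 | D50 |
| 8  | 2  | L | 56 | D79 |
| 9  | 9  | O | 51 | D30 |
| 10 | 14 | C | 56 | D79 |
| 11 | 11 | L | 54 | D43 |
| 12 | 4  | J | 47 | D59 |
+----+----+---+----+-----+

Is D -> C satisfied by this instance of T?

No

D=D59: rows 1, 12 → C takes values {48, 47} — violation
D=D79: rows 2, 8, 10 → C takes values {53, 56} — violation
D=D80: rows 3, 6 → C = 53, 53 ✓
D=D43: rows 4, 11 → C = 54, 54 ✓
D=D30: rows 5, 9 → C = 51, 51 ✓
D=D50: row 7 → C = 44 ✓
Two rows agree on D but differ on C, so D -> C does not hold.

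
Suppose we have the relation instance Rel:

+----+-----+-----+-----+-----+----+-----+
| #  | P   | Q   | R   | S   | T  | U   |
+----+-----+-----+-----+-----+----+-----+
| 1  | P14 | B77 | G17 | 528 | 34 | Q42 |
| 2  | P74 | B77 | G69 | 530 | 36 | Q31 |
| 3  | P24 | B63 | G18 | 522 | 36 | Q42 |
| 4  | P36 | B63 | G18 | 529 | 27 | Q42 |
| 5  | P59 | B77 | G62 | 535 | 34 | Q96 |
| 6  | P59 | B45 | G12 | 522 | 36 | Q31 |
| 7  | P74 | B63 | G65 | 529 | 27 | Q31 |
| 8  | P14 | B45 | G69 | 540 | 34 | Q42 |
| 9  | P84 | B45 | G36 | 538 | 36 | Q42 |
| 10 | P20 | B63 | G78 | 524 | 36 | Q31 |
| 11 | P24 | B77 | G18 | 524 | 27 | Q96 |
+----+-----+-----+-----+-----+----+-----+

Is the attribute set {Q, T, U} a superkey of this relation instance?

Yes

All 11 rows have distinct {Q, T, U} values, so {Q, T, U} → (all attributes) holds and {Q, T, U} is a superkey.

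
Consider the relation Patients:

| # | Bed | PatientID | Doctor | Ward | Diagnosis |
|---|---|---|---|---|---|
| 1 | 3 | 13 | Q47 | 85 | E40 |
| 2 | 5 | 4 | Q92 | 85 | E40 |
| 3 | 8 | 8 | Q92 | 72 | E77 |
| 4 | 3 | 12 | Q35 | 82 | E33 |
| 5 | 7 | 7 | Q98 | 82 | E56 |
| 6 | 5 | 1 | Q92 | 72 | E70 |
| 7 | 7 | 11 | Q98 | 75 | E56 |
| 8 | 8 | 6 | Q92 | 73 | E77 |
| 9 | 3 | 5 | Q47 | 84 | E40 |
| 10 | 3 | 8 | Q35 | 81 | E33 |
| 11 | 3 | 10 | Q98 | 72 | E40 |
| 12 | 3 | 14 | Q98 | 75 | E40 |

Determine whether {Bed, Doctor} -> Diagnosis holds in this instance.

(Bed=3, Doctor=Q47): rows 1, 9 → Diagnosis = E40, E40 ✓
(Bed=5, Doctor=Q92): rows 2, 6 → Diagnosis takes values {E40, E70} — violation
(Bed=8, Doctor=Q92): rows 3, 8 → Diagnosis = E77, E77 ✓
(Bed=3, Doctor=Q35): rows 4, 10 → Diagnosis = E33, E33 ✓
(Bed=7, Doctor=Q98): rows 5, 7 → Diagnosis = E56, E56 ✓
(Bed=3, Doctor=Q98): rows 11, 12 → Diagnosis = E40, E40 ✓
Two rows agree on {Bed, Doctor} but differ on Diagnosis, so {Bed, Doctor} -> Diagnosis does not hold.

No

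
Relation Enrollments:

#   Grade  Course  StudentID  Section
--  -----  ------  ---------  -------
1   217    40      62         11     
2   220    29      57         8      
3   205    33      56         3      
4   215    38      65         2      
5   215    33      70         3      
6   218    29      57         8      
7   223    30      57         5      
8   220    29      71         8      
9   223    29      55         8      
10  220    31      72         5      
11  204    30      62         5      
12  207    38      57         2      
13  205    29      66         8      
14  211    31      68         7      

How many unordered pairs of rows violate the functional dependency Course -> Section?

1

Course=29: all 5 rows agree on Section — 0 pairs.
Course=33: all 2 rows agree on Section — 0 pairs.
Course=38: all 2 rows agree on Section — 0 pairs.
Course=30: all 2 rows agree on Section — 0 pairs.
Course=31: violating pairs (10,14) — 1 pair.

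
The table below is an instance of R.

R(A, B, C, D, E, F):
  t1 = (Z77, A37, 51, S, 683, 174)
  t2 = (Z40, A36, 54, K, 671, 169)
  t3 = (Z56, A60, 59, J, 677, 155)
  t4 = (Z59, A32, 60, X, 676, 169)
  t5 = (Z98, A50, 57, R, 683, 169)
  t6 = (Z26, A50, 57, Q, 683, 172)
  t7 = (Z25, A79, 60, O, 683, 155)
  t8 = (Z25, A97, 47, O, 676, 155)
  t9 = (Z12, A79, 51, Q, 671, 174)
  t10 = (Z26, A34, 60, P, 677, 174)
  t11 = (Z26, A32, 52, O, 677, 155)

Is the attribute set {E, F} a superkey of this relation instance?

Rows 3 and 11 have the same {E, F} value (E=677, F=155) but are distinct tuples, so {E, F} does not determine every attribute — not a superkey.

No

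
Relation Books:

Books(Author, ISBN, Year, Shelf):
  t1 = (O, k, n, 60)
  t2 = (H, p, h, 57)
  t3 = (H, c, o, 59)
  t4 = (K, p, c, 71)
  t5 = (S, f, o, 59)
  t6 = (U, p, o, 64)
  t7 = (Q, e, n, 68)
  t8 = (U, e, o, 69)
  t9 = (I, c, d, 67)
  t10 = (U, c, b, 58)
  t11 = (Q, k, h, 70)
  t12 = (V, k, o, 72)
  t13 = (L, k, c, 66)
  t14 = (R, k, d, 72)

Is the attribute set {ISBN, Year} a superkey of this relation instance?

Yes

All 14 rows have distinct {ISBN, Year} values, so {ISBN, Year} → (all attributes) holds and {ISBN, Year} is a superkey.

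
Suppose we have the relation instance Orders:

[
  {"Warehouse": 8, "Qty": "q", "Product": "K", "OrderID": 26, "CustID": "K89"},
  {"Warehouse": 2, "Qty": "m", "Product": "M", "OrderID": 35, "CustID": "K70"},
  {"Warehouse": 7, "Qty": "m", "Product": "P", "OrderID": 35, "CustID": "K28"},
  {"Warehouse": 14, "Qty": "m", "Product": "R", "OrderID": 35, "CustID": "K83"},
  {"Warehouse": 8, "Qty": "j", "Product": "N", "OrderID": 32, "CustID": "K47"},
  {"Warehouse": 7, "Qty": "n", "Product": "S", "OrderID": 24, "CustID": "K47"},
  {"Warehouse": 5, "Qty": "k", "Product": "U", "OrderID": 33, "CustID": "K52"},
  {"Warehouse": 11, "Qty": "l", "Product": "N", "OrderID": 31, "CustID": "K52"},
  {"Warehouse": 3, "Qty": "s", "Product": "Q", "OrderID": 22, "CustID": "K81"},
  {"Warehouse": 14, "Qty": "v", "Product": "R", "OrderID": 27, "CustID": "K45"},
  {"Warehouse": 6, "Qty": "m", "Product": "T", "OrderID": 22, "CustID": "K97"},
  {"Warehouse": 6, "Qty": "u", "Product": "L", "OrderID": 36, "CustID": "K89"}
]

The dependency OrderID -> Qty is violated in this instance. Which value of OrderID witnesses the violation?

22

OrderID=26: 1 row → Qty = q ✓
OrderID=35: 3 rows → Qty = m, m, m ✓
OrderID=32: 1 row → Qty = j ✓
OrderID=24: 1 row → Qty = n ✓
OrderID=33: 1 row → Qty = k ✓
OrderID=31: 1 row → Qty = l ✓
OrderID=22: 2 rows → Qty takes values {s, m} — violation
OrderID=27: 1 row → Qty = v ✓
OrderID=36: 1 row → Qty = u ✓
The only OrderID value with inconsistent Qty is OrderID=22.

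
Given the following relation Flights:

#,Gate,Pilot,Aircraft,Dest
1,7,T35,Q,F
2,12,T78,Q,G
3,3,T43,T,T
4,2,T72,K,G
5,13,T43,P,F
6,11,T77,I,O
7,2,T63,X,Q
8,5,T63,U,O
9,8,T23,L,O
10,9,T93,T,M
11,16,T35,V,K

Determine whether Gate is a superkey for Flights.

Rows 4 and 7 have the same Gate value Gate=2 but are distinct tuples, so Gate does not determine every attribute — not a superkey.

No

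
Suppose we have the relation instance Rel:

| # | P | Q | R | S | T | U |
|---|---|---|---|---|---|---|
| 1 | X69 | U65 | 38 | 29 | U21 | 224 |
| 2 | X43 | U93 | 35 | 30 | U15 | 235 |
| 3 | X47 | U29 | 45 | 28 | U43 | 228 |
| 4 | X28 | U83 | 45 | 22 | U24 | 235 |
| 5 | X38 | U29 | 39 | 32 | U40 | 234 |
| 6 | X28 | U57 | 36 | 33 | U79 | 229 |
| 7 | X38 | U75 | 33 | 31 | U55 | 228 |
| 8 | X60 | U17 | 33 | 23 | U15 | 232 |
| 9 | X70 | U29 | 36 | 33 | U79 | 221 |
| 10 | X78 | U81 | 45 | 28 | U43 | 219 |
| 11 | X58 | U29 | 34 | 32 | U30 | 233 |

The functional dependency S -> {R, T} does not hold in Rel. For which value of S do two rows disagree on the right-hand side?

S=29: row 1 → {R,T} = (38, U21) ✓
S=30: row 2 → {R,T} = (35, U15) ✓
S=28: rows 3, 10 → {R,T} = (45, U43), (45, U43) ✓
S=22: row 4 → {R,T} = (45, U24) ✓
S=32: rows 5, 11 → {R,T} takes values {(39, U40), (34, U30)} — violation
S=33: rows 6, 9 → {R,T} = (36, U79), (36, U79) ✓
S=31: row 7 → {R,T} = (33, U55) ✓
S=23: row 8 → {R,T} = (33, U15) ✓
The only S value with inconsistent RHS is S=32.

32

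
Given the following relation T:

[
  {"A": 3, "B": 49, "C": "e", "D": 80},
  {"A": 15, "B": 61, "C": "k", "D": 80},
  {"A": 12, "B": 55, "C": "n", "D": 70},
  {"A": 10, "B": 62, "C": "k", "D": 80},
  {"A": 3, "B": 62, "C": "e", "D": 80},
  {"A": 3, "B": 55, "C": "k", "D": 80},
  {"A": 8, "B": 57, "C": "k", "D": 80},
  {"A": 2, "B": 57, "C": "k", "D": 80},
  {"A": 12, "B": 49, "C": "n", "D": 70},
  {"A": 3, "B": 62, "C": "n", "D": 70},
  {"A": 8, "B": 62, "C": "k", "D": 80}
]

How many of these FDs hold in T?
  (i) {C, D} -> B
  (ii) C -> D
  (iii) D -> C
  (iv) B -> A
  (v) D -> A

1

(i) {C, D} -> B: (C=e, D=80): 2 rows → B takes values {49, 62} — violation; (C=k, D=80): 6 rows → B takes values {61, 62, 55, 57} — violation; (C=n, D=70): 3 rows → B takes values {55, 49, 62} — violation — fails.
(ii) C -> D: every LHS value maps to a single RHS value — holds.
(iii) D -> C: D=80: 8 rows → C takes values {e, k} — violation — fails.
(iv) B -> A: B=49: 2 rows → A takes values {3, 12} — violation; B=55: 2 rows → A takes values {12, 3} — violation; B=62: 4 rows → A takes values {10, 3, 8} — violation; B=57: 2 rows → A takes values {8, 2} — violation — fails.
(v) D -> A: D=80: 8 rows → A takes values {3, 15, 10, 8, 2} — violation; D=70: 3 rows → A takes values {12, 3} — violation — fails.
1 of the 5 dependencies holds.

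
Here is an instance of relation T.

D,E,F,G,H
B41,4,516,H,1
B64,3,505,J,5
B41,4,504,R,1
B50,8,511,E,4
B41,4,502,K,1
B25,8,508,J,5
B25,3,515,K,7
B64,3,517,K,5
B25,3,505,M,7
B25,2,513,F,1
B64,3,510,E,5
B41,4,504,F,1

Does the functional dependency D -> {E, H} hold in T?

D=B41: 4 rows → {E,H} = (4, 1), (4, 1), (4, 1), (4, 1) ✓
D=B64: 3 rows → {E,H} = (3, 5), (3, 5), (3, 5) ✓
D=B50: 1 row → {E,H} = (8, 4) ✓
D=B25: 4 rows → {E,H} takes values {(8, 5), (3, 7), (2, 1)} — violation
Two rows agree on D but differ on {E, H}, so D -> {E, H} does not hold.

No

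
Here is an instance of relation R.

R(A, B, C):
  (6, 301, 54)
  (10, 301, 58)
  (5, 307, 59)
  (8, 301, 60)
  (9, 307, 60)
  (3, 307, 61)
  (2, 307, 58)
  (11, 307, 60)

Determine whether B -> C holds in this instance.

No

B=301: 3 rows → C takes values {54, 58, 60} — violation
B=307: 5 rows → C takes values {59, 60, 61, 58} — violation
Two rows agree on B but differ on C, so B -> C does not hold.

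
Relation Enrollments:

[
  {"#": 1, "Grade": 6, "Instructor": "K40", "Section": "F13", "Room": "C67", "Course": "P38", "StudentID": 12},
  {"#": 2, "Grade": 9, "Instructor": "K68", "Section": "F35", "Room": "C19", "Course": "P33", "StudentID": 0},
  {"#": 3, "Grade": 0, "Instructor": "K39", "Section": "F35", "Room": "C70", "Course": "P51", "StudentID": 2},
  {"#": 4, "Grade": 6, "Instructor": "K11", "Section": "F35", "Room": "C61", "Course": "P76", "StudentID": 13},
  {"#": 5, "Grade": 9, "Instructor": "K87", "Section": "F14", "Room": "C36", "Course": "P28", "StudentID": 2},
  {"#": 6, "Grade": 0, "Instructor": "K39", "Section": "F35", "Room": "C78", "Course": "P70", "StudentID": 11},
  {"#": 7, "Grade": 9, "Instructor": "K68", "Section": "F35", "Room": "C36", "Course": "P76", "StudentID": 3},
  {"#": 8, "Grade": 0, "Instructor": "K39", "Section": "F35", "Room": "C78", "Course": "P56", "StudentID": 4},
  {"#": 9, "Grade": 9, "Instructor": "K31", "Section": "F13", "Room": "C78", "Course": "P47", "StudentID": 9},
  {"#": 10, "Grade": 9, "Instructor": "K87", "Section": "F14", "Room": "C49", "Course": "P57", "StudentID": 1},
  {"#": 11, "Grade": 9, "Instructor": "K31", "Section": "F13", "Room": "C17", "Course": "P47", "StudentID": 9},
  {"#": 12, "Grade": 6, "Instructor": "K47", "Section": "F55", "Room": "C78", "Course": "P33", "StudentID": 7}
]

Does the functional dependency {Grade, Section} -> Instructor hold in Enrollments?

Yes

(Grade=6, Section=F13): row 1 → Instructor = K40 ✓
(Grade=9, Section=F35): rows 2, 7 → Instructor = K68, K68 ✓
(Grade=0, Section=F35): rows 3, 6, 8 → Instructor = K39, K39, K39 ✓
(Grade=6, Section=F35): row 4 → Instructor = K11 ✓
(Grade=9, Section=F14): rows 5, 10 → Instructor = K87, K87 ✓
(Grade=9, Section=F13): rows 9, 11 → Instructor = K31, K31 ✓
(Grade=6, Section=F55): row 12 → Instructor = K47 ✓
Every {Grade, Section} value is associated with a single Instructor value, so {Grade, Section} -> Instructor holds.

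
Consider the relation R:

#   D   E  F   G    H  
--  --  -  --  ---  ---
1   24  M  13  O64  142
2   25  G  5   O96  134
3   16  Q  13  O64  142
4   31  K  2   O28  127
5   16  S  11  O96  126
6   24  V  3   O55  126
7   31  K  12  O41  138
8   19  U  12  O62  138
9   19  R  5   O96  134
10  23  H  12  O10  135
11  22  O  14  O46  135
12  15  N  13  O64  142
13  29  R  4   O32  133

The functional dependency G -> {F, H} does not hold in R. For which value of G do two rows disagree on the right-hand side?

G=O64: rows 1, 3, 12 → {F,H} = (13, 142), (13, 142), (13, 142) ✓
G=O96: rows 2, 5, 9 → {F,H} takes values {(5, 134), (11, 126)} — violation
G=O28: row 4 → {F,H} = (2, 127) ✓
G=O55: row 6 → {F,H} = (3, 126) ✓
G=O41: row 7 → {F,H} = (12, 138) ✓
G=O62: row 8 → {F,H} = (12, 138) ✓
G=O10: row 10 → {F,H} = (12, 135) ✓
G=O46: row 11 → {F,H} = (14, 135) ✓
G=O32: row 13 → {F,H} = (4, 133) ✓
The only G value with inconsistent RHS is G=O96.

O96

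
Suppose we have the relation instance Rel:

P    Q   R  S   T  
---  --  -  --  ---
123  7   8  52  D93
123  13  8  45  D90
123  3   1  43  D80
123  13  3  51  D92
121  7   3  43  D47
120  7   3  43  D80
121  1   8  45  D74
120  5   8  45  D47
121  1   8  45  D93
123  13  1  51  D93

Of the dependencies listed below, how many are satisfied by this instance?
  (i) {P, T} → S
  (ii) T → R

0

(i) {P, T} → S: (P=123, T=D93): 2 rows → S takes values {52, 51} — violation — fails.
(ii) T → R: T=D93: 3 rows → R takes values {8, 1} — violation; T=D80: 2 rows → R takes values {1, 3} — violation; T=D47: 2 rows → R takes values {3, 8} — violation — fails.
None of the 2 dependencies hold.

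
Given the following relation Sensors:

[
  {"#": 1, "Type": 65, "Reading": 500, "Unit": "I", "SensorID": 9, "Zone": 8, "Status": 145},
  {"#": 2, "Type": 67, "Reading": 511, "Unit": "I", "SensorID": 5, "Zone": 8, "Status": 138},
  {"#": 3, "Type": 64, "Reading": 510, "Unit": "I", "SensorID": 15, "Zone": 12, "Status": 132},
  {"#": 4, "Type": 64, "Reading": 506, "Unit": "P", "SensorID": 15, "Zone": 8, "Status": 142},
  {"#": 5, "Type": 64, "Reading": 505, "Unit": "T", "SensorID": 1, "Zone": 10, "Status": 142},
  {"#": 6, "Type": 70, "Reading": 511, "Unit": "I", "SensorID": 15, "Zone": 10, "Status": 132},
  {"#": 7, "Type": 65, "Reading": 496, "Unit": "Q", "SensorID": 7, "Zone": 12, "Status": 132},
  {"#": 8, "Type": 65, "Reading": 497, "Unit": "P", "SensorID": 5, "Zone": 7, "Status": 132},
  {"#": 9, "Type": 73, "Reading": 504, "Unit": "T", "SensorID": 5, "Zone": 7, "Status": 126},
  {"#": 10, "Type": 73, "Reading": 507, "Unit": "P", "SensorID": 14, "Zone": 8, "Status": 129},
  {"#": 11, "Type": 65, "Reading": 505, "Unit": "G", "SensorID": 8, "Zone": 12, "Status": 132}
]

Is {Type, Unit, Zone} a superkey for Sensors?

Yes

All 11 rows have distinct {Type, Unit, Zone} values, so {Type, Unit, Zone} → (all attributes) holds and {Type, Unit, Zone} is a superkey.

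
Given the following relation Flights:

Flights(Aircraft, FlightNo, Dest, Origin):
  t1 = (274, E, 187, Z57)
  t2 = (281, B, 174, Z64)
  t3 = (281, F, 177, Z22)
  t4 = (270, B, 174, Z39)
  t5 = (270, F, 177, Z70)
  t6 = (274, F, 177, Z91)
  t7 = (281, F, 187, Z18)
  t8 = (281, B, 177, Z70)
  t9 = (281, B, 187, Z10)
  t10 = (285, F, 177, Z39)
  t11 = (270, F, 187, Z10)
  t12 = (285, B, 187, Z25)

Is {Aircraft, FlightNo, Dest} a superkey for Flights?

Yes

All 12 rows have distinct {Aircraft, FlightNo, Dest} values, so {Aircraft, FlightNo, Dest} → (all attributes) holds and {Aircraft, FlightNo, Dest} is a superkey.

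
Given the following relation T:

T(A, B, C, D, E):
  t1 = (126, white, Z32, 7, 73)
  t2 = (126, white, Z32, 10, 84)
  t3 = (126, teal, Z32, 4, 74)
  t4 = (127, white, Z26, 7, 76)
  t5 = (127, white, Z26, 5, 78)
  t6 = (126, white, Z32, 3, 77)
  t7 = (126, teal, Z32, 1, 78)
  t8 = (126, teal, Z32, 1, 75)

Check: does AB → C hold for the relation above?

(A=126, B=white): rows 1, 2, 6 → C = Z32, Z32, Z32 ✓
(A=126, B=teal): rows 3, 7, 8 → C = Z32, Z32, Z32 ✓
(A=127, B=white): rows 4, 5 → C = Z26, Z26 ✓
Every AB value is associated with a single C value, so AB → C holds.

Yes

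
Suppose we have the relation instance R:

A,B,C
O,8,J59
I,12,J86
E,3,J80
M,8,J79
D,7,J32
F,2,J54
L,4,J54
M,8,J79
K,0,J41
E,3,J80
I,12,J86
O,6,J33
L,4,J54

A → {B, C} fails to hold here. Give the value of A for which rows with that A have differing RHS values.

O

A=O: 2 rows → {B,C} takes values {(8, J59), (6, J33)} — violation
A=I: 2 rows → {B,C} = (12, J86), (12, J86) ✓
A=E: 2 rows → {B,C} = (3, J80), (3, J80) ✓
A=M: 2 rows → {B,C} = (8, J79), (8, J79) ✓
A=D: 1 row → {B,C} = (7, J32) ✓
A=F: 1 row → {B,C} = (2, J54) ✓
A=L: 2 rows → {B,C} = (4, J54), (4, J54) ✓
A=K: 1 row → {B,C} = (0, J41) ✓
The only A value with inconsistent RHS is A=O.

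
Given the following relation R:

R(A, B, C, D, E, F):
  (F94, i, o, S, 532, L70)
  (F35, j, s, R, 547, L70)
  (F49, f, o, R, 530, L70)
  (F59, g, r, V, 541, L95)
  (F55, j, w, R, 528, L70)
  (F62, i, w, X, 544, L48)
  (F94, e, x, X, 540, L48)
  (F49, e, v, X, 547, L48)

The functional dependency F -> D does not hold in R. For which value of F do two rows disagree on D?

L70

F=L70: 4 rows → D takes values {S, R} — violation
F=L95: 1 row → D = V ✓
F=L48: 3 rows → D = X, X, X ✓
The only F value with inconsistent D is F=L70.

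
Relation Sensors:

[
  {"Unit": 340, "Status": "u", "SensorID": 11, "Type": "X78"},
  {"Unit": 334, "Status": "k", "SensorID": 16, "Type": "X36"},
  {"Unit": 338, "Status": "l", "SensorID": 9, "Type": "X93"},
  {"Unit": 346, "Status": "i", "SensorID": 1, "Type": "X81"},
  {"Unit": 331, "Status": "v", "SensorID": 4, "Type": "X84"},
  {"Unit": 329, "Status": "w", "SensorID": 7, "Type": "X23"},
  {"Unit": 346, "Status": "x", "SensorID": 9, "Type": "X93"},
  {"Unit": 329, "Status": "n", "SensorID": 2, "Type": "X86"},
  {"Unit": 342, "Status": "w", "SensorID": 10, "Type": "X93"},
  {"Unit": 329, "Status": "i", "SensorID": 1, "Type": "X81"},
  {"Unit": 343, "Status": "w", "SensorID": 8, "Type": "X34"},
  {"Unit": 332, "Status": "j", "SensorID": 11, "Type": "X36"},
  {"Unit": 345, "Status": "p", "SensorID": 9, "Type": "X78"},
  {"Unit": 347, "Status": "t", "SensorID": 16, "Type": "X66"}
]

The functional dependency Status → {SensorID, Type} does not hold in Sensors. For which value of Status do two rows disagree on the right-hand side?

w

Status=u: 1 row → {SensorID,Type} = (11, X78) ✓
Status=k: 1 row → {SensorID,Type} = (16, X36) ✓
Status=l: 1 row → {SensorID,Type} = (9, X93) ✓
Status=i: 2 rows → {SensorID,Type} = (1, X81), (1, X81) ✓
Status=v: 1 row → {SensorID,Type} = (4, X84) ✓
Status=w: 3 rows → {SensorID,Type} takes values {(7, X23), (10, X93), (8, X34)} — violation
Status=x: 1 row → {SensorID,Type} = (9, X93) ✓
Status=n: 1 row → {SensorID,Type} = (2, X86) ✓
Status=j: 1 row → {SensorID,Type} = (11, X36) ✓
Status=p: 1 row → {SensorID,Type} = (9, X78) ✓
Status=t: 1 row → {SensorID,Type} = (16, X66) ✓
The only Status value with inconsistent RHS is Status=w.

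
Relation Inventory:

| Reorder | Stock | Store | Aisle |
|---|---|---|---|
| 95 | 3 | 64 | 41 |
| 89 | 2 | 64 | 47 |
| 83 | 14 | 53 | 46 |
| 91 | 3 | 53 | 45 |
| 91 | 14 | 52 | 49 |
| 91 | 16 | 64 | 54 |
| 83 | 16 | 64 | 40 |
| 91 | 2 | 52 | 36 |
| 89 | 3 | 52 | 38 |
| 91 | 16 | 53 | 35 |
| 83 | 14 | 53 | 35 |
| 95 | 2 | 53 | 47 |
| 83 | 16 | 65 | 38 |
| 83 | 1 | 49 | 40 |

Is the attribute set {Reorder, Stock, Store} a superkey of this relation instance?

No

Two distinct rows share (Reorder=83, Stock=14, Store=53), so {Reorder, Stock, Store} does not determine every attribute — not a superkey.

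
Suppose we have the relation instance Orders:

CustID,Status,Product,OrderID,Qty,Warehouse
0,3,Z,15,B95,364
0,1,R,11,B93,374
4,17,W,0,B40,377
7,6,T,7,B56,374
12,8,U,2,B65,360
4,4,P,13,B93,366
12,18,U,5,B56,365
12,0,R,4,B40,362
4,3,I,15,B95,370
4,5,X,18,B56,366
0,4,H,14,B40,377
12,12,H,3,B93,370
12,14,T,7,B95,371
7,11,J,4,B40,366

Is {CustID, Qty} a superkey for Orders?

All 14 rows have distinct {CustID, Qty} values, so {CustID, Qty} → (all attributes) holds and {CustID, Qty} is a superkey.

Yes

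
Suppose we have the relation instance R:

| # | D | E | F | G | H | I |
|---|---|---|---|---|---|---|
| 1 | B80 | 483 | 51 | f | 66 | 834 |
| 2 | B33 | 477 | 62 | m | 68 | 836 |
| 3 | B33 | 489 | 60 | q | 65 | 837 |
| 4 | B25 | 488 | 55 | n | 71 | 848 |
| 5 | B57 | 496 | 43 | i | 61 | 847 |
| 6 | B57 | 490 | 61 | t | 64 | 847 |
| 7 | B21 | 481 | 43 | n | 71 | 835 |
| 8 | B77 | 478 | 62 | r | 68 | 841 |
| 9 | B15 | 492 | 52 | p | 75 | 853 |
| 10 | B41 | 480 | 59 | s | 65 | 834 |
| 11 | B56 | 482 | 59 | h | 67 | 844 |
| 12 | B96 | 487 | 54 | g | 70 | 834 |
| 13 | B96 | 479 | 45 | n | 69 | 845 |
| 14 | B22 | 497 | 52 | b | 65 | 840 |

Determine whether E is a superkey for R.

Yes

All 14 rows have distinct E values, so E → (all attributes) holds and E is a superkey.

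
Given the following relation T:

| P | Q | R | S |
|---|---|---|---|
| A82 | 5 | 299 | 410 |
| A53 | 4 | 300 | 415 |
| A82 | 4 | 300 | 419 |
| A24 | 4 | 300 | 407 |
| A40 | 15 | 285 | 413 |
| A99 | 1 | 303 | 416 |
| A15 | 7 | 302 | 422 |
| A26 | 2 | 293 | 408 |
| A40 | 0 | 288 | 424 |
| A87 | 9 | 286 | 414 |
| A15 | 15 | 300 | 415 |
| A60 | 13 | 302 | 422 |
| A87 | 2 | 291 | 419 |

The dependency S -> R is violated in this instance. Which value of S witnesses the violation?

419

S=410: 1 row → R = 299 ✓
S=415: 2 rows → R = 300, 300 ✓
S=419: 2 rows → R takes values {300, 291} — violation
S=407: 1 row → R = 300 ✓
S=413: 1 row → R = 285 ✓
S=416: 1 row → R = 303 ✓
S=422: 2 rows → R = 302, 302 ✓
S=408: 1 row → R = 293 ✓
S=424: 1 row → R = 288 ✓
S=414: 1 row → R = 286 ✓
The only S value with inconsistent R is S=419.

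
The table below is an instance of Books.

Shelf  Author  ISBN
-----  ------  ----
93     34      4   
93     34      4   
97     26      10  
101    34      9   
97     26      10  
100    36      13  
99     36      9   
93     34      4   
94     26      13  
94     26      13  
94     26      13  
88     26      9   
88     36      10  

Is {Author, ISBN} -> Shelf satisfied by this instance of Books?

(Author=34, ISBN=4): 3 rows → Shelf = 93, 93, 93 ✓
(Author=26, ISBN=10): 2 rows → Shelf = 97, 97 ✓
(Author=34, ISBN=9): 1 row → Shelf = 101 ✓
(Author=36, ISBN=13): 1 row → Shelf = 100 ✓
(Author=36, ISBN=9): 1 row → Shelf = 99 ✓
(Author=26, ISBN=13): 3 rows → Shelf = 94, 94, 94 ✓
(Author=26, ISBN=9): 1 row → Shelf = 88 ✓
(Author=36, ISBN=10): 1 row → Shelf = 88 ✓
Every {Author, ISBN} value is associated with a single Shelf value, so {Author, ISBN} -> Shelf holds.

Yes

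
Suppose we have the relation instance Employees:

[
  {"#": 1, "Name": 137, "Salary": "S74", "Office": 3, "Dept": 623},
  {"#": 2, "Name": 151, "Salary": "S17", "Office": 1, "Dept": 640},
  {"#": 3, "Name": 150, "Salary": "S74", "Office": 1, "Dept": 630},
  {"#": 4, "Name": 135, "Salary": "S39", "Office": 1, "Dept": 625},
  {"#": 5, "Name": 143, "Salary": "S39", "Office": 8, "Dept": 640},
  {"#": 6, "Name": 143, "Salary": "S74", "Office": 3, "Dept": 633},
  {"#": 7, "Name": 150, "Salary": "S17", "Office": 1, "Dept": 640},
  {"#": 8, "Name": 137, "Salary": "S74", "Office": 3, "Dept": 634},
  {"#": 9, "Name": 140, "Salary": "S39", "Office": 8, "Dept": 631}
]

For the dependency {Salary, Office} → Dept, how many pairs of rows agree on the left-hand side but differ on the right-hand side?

4

(Salary=S74, Office=3): violating pairs (1,6), (1,8), (6,8) — 3 pairs.
(Salary=S17, Office=1): all 2 rows agree on Dept — 0 pairs.
(Salary=S39, Office=8): violating pairs (5,9) — 1 pair.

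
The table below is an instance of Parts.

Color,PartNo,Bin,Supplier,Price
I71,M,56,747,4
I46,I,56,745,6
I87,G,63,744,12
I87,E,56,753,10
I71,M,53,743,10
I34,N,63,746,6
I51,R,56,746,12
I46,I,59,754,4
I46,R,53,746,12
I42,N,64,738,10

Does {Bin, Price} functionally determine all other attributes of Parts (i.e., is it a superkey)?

Yes

All 10 rows have distinct {Bin, Price} values, so {Bin, Price} → (all attributes) holds and {Bin, Price} is a superkey.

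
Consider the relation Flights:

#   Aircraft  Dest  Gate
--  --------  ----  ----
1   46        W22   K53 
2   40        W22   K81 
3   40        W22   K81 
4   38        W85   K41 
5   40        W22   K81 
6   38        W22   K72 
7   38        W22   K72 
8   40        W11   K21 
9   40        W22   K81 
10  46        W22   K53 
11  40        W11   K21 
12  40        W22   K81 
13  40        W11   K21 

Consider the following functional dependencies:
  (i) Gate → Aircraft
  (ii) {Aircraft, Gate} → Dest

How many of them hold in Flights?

(i) Gate → Aircraft: every LHS value maps to a single RHS value — holds.
(ii) {Aircraft, Gate} → Dest: every LHS value maps to a single RHS value — holds.
2 of the 2 dependencies hold.

2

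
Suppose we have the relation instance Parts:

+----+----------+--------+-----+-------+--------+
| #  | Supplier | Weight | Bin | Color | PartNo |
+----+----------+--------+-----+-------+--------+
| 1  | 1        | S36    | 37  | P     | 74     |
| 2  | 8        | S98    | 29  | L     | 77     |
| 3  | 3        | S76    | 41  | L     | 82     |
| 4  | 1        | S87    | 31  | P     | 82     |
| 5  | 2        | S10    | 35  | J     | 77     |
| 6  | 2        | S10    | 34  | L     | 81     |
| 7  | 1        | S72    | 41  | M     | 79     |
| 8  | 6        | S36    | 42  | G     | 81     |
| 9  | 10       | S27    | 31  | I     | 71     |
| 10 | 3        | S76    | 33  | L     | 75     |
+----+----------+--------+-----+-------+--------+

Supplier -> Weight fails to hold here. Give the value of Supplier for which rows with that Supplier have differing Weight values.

Supplier=1: rows 1, 4, 7 → Weight takes values {S36, S87, S72} — violation
Supplier=8: row 2 → Weight = S98 ✓
Supplier=3: rows 3, 10 → Weight = S76, S76 ✓
Supplier=2: rows 5, 6 → Weight = S10, S10 ✓
Supplier=6: row 8 → Weight = S36 ✓
Supplier=10: row 9 → Weight = S27 ✓
The only Supplier value with inconsistent Weight is Supplier=1.

1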